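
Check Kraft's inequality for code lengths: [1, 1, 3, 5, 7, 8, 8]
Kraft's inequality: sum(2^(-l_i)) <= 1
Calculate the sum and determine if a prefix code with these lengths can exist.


Sum = 2^(-1) + 2^(-1) + 2^(-3) + 2^(-5) + 2^(-7) + 2^(-8) + 2^(-8)
    = 0.5 + 0.5 + 0.125 + 0.03125 + 0.0078125 + 0.00390625 + 0.00390625
    = 300/256 = 1.171875
Since 1.171875 > 1, Kraft's inequality is NOT satisfied.
A prefix code with these lengths CANNOT exist.

Kraft sum = 1.171875. Not satisfied.


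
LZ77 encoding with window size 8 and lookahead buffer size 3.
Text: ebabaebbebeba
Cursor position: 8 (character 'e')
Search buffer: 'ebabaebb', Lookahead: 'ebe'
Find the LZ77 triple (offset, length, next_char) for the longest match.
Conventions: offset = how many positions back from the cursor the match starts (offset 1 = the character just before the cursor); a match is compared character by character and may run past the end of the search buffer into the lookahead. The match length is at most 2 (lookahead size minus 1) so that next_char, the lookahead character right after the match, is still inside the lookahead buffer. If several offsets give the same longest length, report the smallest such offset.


Try each offset into the search buffer:
  offset=1 (pos 7, char 'b'): match length 0
  offset=2 (pos 6, char 'b'): match length 0
  offset=3 (pos 5, char 'e'): match length 2
  offset=4 (pos 4, char 'a'): match length 0
  offset=5 (pos 3, char 'b'): match length 0
  offset=6 (pos 2, char 'a'): match length 0
  offset=7 (pos 1, char 'b'): match length 0
  offset=8 (pos 0, char 'e'): match length 2
Longest match has length 2, found at offsets 3, 8; take the smallest, offset 3.
next_char = character at position 8 + 2 = 10 -> 'e'

Best match: offset=3, length=2 (matching 'eb' starting at position 5)
LZ77 triple: (3, 2, 'e')


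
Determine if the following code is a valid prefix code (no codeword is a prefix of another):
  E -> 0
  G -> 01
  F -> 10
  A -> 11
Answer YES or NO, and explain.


Checking each pair (does one codeword prefix another?):
  E='0' vs G='01': prefix -- VIOLATION

NO -- this is NOT a valid prefix code. E (0) is a prefix of G (01).


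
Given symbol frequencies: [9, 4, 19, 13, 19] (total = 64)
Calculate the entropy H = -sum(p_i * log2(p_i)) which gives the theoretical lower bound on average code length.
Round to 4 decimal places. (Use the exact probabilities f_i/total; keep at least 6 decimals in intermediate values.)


Per-symbol terms -p_i * log2(p_i) with p_i = f_i/64:
  p = 9/64 = 0.140625: log2(p) = -2.830075, -p*log2(p) = 0.397979
  p = 4/64 = 0.062500: log2(p) = -4.000000, -p*log2(p) = 0.250000
  p = 19/64 = 0.296875: log2(p) = -1.752072, -p*log2(p) = 0.520147
  p = 13/64 = 0.203125: log2(p) = -2.299560, -p*log2(p) = 0.467098
  p = 19/64 = 0.296875: log2(p) = -1.752072, -p*log2(p) = 0.520147
H = 0.397979 + 0.250000 + 0.520147 + 0.467098 + 0.520147 = 2.155371

H = 2.1554 bits/symbol


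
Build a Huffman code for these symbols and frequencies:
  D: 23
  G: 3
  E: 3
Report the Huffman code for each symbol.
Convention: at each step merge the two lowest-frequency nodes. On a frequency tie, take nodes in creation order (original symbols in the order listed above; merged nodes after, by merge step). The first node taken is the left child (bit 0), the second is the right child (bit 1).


Huffman tree construction:
Step 1: Merge G(3) + E(3) = 6
Step 2: Merge (G+E)(6) + D(23) = 29
Read each symbol's code off the tree from the root (left child = 0, right child = 1).

Codes:
  D: 1 (length 1)
  G: 00 (length 2)
  E: 01 (length 2)
Average code length: 35/29 = 1.2069 bits/symbol


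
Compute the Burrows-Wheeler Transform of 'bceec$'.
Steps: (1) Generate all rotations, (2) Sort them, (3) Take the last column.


Rotations (sorted):
  0: $bceec -> last char: c
  1: bceec$ -> last char: $
  2: c$bcee -> last char: e
  3: ceec$b -> last char: b
  4: ec$bce -> last char: e
  5: eec$bc -> last char: c


BWT = c$ebec


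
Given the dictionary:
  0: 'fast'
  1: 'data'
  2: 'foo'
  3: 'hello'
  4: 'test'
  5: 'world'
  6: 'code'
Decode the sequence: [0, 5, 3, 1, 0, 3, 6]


Look up each index in the dictionary:
  0 -> 'fast'
  5 -> 'world'
  3 -> 'hello'
  1 -> 'data'
  0 -> 'fast'
  3 -> 'hello'
  6 -> 'code'

Decoded: "fast world hello data fast hello code"


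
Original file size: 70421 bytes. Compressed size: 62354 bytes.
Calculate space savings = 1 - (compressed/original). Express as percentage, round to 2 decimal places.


ratio = compressed/original = 62354/70421 = 0.885446
savings = 1 - ratio = 1 - 0.885446 = 0.114554
as a percentage: 0.114554 * 100 = 11.46%

Space savings = 1 - 62354/70421 = 11.46%


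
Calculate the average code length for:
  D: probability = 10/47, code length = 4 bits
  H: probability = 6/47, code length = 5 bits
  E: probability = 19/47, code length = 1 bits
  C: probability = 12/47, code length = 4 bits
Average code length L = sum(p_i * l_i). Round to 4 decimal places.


Weighted contributions p_i * l_i:
  D: (10/47) * 4 = 40/47
  H: (6/47) * 5 = 30/47
  E: (19/47) * 1 = 19/47
  C: (12/47) * 4 = 48/47
Sum = (40 + 30 + 19 + 48)/47 = 137/47

L = 137/47 = 2.9149 bits/symbol


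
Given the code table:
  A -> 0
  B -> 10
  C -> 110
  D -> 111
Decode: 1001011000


Decoding:
10 -> B
0 -> A
10 -> B
110 -> C
0 -> A
0 -> A


Result: BABCAA


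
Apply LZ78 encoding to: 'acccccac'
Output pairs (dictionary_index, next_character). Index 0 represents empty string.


LZ78 encoding steps:
Dictionary: {0: ''}
Step 1: w='' (idx 0), next='a' -> output (0, 'a'), add 'a' as idx 1
Step 2: w='' (idx 0), next='c' -> output (0, 'c'), add 'c' as idx 2
Step 3: w='c' (idx 2), next='c' -> output (2, 'c'), add 'cc' as idx 3
Step 4: w='cc' (idx 3), next='a' -> output (3, 'a'), add 'cca' as idx 4
Step 5: w='c' (idx 2), end of input -> output (2, '')


Encoded: [(0, 'a'), (0, 'c'), (2, 'c'), (3, 'a'), (2, '')]


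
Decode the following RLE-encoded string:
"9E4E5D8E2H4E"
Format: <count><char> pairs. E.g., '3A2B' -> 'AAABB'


Expanding each <count><char> pair:
  9E -> 'EEEEEEEEE'
  4E -> 'EEEE'
  5D -> 'DDDDD'
  8E -> 'EEEEEEEE'
  2H -> 'HH'
  4E -> 'EEEE'

Decoded = EEEEEEEEEEEEEDDDDDEEEEEEEEHHEEEE


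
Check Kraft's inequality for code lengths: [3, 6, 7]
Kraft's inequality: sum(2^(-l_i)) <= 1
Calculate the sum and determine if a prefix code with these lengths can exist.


Sum = 2^(-3) + 2^(-6) + 2^(-7)
    = 0.125 + 0.015625 + 0.0078125
    = 19/128 = 0.1484375
Since 0.1484375 <= 1, Kraft's inequality IS satisfied.
A prefix code with these lengths CAN exist.

Kraft sum = 0.1484375. Satisfied.


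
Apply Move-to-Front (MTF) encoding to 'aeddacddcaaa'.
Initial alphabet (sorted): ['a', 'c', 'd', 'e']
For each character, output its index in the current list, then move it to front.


MTF encoding:
'a': index 0 in ['a', 'c', 'd', 'e'] -> ['a', 'c', 'd', 'e']
'e': index 3 in ['a', 'c', 'd', 'e'] -> ['e', 'a', 'c', 'd']
'd': index 3 in ['e', 'a', 'c', 'd'] -> ['d', 'e', 'a', 'c']
'd': index 0 in ['d', 'e', 'a', 'c'] -> ['d', 'e', 'a', 'c']
'a': index 2 in ['d', 'e', 'a', 'c'] -> ['a', 'd', 'e', 'c']
'c': index 3 in ['a', 'd', 'e', 'c'] -> ['c', 'a', 'd', 'e']
'd': index 2 in ['c', 'a', 'd', 'e'] -> ['d', 'c', 'a', 'e']
'd': index 0 in ['d', 'c', 'a', 'e'] -> ['d', 'c', 'a', 'e']
'c': index 1 in ['d', 'c', 'a', 'e'] -> ['c', 'd', 'a', 'e']
'a': index 2 in ['c', 'd', 'a', 'e'] -> ['a', 'c', 'd', 'e']
'a': index 0 in ['a', 'c', 'd', 'e'] -> ['a', 'c', 'd', 'e']
'a': index 0 in ['a', 'c', 'd', 'e'] -> ['a', 'c', 'd', 'e']


Output: [0, 3, 3, 0, 2, 3, 2, 0, 1, 2, 0, 0]


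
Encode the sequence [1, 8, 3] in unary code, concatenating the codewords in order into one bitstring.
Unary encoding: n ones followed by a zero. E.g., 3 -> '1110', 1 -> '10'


Encode each number as n ones followed by a terminating 0:
  1 -> 10 (2 bits)
  8 -> 111111110 (9 bits)
  3 -> 1110 (4 bits)
Total length = 2 + 9 + 4 = 15 bits.

Unary([1, 8, 3]) = 101111111101110 (15 bits)


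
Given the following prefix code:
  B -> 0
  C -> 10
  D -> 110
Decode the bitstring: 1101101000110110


Decoding step by step:
Bits 110 -> D
Bits 110 -> D
Bits 10 -> C
Bits 0 -> B
Bits 0 -> B
Bits 110 -> D
Bits 110 -> D


Decoded message: DDCBBDD


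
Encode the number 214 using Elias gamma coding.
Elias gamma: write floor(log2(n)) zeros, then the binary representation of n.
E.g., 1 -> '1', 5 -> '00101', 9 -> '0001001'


num_bits = floor(log2(214)) + 1 = 8
leading_zeros = num_bits - 1 = 7
binary(214) = 11010110

Elias gamma(214) = '0000000' + '11010110' = 000000011010110 (15 bits)


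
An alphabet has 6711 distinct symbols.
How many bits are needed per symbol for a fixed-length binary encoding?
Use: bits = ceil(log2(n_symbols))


log2(6711) = 12.7123
Bracket: 2^12 = 4096 < 6711 <= 2^13 = 8192
So ceil(log2(6711)) = 13

bits = ceil(log2(6711)) = ceil(12.7123) = 13 bits


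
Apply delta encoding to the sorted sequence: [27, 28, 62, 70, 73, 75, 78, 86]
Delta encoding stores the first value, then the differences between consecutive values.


First value: 27
Deltas:
  28 - 27 = 1
  62 - 28 = 34
  70 - 62 = 8
  73 - 70 = 3
  75 - 73 = 2
  78 - 75 = 3
  86 - 78 = 8


Delta encoded: [27, 1, 34, 8, 3, 2, 3, 8]


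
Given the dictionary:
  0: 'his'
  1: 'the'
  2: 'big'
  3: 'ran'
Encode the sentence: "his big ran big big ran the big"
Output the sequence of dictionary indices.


Look up each word in the dictionary:
  'his' -> 0
  'big' -> 2
  'ran' -> 3
  'big' -> 2
  'big' -> 2
  'ran' -> 3
  'the' -> 1
  'big' -> 2

Encoded: [0, 2, 3, 2, 2, 3, 1, 2]


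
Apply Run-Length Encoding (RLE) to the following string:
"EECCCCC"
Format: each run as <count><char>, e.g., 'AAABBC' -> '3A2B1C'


Scanning runs left to right:
  i=0: run of 'E' x 2 -> '2E'
  i=2: run of 'C' x 5 -> '5C'

RLE = 2E5C


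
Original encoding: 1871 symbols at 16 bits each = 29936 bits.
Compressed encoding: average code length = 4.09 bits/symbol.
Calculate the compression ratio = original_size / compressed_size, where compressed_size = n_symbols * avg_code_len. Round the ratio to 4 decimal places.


original_size = n_symbols * orig_bits = 1871 * 16 = 29936 bits
compressed_size = n_symbols * avg_code_len = 1871 * 4.09 = 7652.39 bits
ratio = original_size / compressed_size = 29936 / 7652.39 = 3.912

Compression ratio = 3.912


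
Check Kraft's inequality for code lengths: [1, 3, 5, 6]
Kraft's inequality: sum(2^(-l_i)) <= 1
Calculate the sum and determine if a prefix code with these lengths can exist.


Sum = 2^(-1) + 2^(-3) + 2^(-5) + 2^(-6)
    = 0.5 + 0.125 + 0.03125 + 0.015625
    = 43/64 = 0.671875
Since 0.671875 <= 1, Kraft's inequality IS satisfied.
A prefix code with these lengths CAN exist.

Kraft sum = 0.671875. Satisfied.


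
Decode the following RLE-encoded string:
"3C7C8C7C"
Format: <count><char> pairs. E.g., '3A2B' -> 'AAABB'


Expanding each <count><char> pair:
  3C -> 'CCC'
  7C -> 'CCCCCCC'
  8C -> 'CCCCCCCC'
  7C -> 'CCCCCCC'

Decoded = CCCCCCCCCCCCCCCCCCCCCCCCC


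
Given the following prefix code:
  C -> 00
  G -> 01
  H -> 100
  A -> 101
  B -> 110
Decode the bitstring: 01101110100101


Decoding step by step:
Bits 01 -> G
Bits 101 -> A
Bits 110 -> B
Bits 100 -> H
Bits 101 -> A


Decoded message: GABHA


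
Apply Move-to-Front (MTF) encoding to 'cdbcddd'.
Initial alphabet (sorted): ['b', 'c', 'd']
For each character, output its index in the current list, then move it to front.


MTF encoding:
'c': index 1 in ['b', 'c', 'd'] -> ['c', 'b', 'd']
'd': index 2 in ['c', 'b', 'd'] -> ['d', 'c', 'b']
'b': index 2 in ['d', 'c', 'b'] -> ['b', 'd', 'c']
'c': index 2 in ['b', 'd', 'c'] -> ['c', 'b', 'd']
'd': index 2 in ['c', 'b', 'd'] -> ['d', 'c', 'b']
'd': index 0 in ['d', 'c', 'b'] -> ['d', 'c', 'b']
'd': index 0 in ['d', 'c', 'b'] -> ['d', 'c', 'b']


Output: [1, 2, 2, 2, 2, 0, 0]


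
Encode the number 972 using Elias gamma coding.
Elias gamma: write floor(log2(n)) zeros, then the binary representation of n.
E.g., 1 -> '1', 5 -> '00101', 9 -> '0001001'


num_bits = floor(log2(972)) + 1 = 10
leading_zeros = num_bits - 1 = 9
binary(972) = 1111001100

Elias gamma(972) = '000000000' + '1111001100' = 0000000001111001100 (19 bits)


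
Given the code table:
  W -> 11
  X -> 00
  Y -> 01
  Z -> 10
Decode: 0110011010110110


Decoding:
01 -> Y
10 -> Z
01 -> Y
10 -> Z
10 -> Z
11 -> W
01 -> Y
10 -> Z


Result: YZYZZWYZ


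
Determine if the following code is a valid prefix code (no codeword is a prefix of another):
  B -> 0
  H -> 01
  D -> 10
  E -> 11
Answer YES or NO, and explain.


Checking each pair (does one codeword prefix another?):
  B='0' vs H='01': prefix -- VIOLATION

NO -- this is NOT a valid prefix code. B (0) is a prefix of H (01).


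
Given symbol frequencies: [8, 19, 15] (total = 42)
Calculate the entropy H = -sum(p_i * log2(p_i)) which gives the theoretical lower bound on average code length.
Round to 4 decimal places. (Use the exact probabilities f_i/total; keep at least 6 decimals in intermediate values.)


Per-symbol terms -p_i * log2(p_i) with p_i = f_i/42:
  p = 8/42 = 0.190476: log2(p) = -2.392317, -p*log2(p) = 0.455680
  p = 19/42 = 0.452381: log2(p) = -1.144390, -p*log2(p) = 0.517700
  p = 15/42 = 0.357143: log2(p) = -1.485427, -p*log2(p) = 0.530510
H = 0.455680 + 0.517700 + 0.530510 = 1.503890

H = 1.5039 bits/symbol


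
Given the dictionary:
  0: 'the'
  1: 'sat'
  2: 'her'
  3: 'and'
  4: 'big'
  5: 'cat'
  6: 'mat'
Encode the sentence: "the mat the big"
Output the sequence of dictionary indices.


Look up each word in the dictionary:
  'the' -> 0
  'mat' -> 6
  'the' -> 0
  'big' -> 4

Encoded: [0, 6, 0, 4]


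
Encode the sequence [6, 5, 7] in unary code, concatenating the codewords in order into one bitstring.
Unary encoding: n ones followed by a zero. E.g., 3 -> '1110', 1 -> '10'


Encode each number as n ones followed by a terminating 0:
  6 -> 1111110 (7 bits)
  5 -> 111110 (6 bits)
  7 -> 11111110 (8 bits)
Total length = 7 + 6 + 8 = 21 bits.

Unary([6, 5, 7]) = 111111011111011111110 (21 bits)


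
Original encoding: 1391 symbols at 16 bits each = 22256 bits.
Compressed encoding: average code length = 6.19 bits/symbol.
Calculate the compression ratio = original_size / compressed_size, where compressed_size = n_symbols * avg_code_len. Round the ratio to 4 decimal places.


original_size = n_symbols * orig_bits = 1391 * 16 = 22256 bits
compressed_size = n_symbols * avg_code_len = 1391 * 6.19 = 8610.29 bits
ratio = original_size / compressed_size = 22256 / 8610.29 = 2.5848

Compression ratio = 2.5848


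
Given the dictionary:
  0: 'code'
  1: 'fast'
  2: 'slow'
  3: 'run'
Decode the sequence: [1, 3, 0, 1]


Look up each index in the dictionary:
  1 -> 'fast'
  3 -> 'run'
  0 -> 'code'
  1 -> 'fast'

Decoded: "fast run code fast"


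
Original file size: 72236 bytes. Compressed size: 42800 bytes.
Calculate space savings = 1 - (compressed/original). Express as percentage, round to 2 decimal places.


ratio = compressed/original = 42800/72236 = 0.592502
savings = 1 - ratio = 1 - 0.592502 = 0.407498
as a percentage: 0.407498 * 100 = 40.75%

Space savings = 1 - 42800/72236 = 40.75%


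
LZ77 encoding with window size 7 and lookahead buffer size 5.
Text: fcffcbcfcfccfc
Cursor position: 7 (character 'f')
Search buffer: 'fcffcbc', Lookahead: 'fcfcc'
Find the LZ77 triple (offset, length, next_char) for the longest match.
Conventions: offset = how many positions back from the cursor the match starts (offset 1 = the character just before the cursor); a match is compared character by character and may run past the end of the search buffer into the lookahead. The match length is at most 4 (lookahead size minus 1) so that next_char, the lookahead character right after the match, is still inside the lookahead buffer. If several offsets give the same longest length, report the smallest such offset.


Try each offset into the search buffer:
  offset=1 (pos 6, char 'c'): match length 0
  offset=2 (pos 5, char 'b'): match length 0
  offset=3 (pos 4, char 'c'): match length 0
  offset=4 (pos 3, char 'f'): match length 2
  offset=5 (pos 2, char 'f'): match length 1
  offset=6 (pos 1, char 'c'): match length 0
  offset=7 (pos 0, char 'f'): match length 3
Longest match has length 3 at offset 7.
next_char = character at position 7 + 3 = 10 -> 'c'

Best match: offset=7, length=3 (matching 'fcf' starting at position 0)
LZ77 triple: (7, 3, 'c')


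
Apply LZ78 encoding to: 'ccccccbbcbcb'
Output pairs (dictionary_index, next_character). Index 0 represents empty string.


LZ78 encoding steps:
Dictionary: {0: ''}
Step 1: w='' (idx 0), next='c' -> output (0, 'c'), add 'c' as idx 1
Step 2: w='c' (idx 1), next='c' -> output (1, 'c'), add 'cc' as idx 2
Step 3: w='cc' (idx 2), next='c' -> output (2, 'c'), add 'ccc' as idx 3
Step 4: w='' (idx 0), next='b' -> output (0, 'b'), add 'b' as idx 4
Step 5: w='b' (idx 4), next='c' -> output (4, 'c'), add 'bc' as idx 5
Step 6: w='bc' (idx 5), next='b' -> output (5, 'b'), add 'bcb' as idx 6


Encoded: [(0, 'c'), (1, 'c'), (2, 'c'), (0, 'b'), (4, 'c'), (5, 'b')]


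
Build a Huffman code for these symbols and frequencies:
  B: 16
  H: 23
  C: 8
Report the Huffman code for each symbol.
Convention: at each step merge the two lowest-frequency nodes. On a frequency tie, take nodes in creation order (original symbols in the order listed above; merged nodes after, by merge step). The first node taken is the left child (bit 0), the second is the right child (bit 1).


Huffman tree construction:
Step 1: Merge C(8) + B(16) = 24
Step 2: Merge H(23) + (C+B)(24) = 47
Read each symbol's code off the tree from the root (left child = 0, right child = 1).

Codes:
  B: 11 (length 2)
  H: 0 (length 1)
  C: 10 (length 2)
Average code length: 71/47 = 1.5106 bits/symbol


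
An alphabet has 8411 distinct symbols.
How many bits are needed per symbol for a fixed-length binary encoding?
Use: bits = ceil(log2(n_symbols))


log2(8411) = 13.0381
Bracket: 2^13 = 8192 < 8411 <= 2^14 = 16384
So ceil(log2(8411)) = 14

bits = ceil(log2(8411)) = ceil(13.0381) = 14 bits


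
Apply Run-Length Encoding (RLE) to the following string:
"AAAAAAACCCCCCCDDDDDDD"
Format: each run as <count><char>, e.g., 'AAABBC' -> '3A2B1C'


Scanning runs left to right:
  i=0: run of 'A' x 7 -> '7A'
  i=7: run of 'C' x 7 -> '7C'
  i=14: run of 'D' x 7 -> '7D'

RLE = 7A7C7D


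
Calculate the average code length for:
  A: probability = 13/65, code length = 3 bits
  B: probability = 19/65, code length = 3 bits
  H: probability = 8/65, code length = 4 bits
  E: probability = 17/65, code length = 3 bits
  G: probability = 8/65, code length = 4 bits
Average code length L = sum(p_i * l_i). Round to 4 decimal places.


Weighted contributions p_i * l_i:
  A: (13/65) * 3 = 39/65
  B: (19/65) * 3 = 57/65
  H: (8/65) * 4 = 32/65
  E: (17/65) * 3 = 51/65
  G: (8/65) * 4 = 32/65
Sum = (39 + 57 + 32 + 51 + 32)/65 = 211/65

L = 211/65 = 3.2462 bits/symbol


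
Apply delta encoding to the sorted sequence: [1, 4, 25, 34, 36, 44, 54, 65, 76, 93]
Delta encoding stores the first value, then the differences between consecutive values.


First value: 1
Deltas:
  4 - 1 = 3
  25 - 4 = 21
  34 - 25 = 9
  36 - 34 = 2
  44 - 36 = 8
  54 - 44 = 10
  65 - 54 = 11
  76 - 65 = 11
  93 - 76 = 17


Delta encoded: [1, 3, 21, 9, 2, 8, 10, 11, 11, 17]


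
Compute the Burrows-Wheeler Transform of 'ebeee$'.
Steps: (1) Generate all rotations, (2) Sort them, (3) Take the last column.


Rotations (sorted):
  0: $ebeee -> last char: e
  1: beee$e -> last char: e
  2: e$ebee -> last char: e
  3: ebeee$ -> last char: $
  4: ee$ebe -> last char: e
  5: eee$eb -> last char: b


BWT = eee$eb


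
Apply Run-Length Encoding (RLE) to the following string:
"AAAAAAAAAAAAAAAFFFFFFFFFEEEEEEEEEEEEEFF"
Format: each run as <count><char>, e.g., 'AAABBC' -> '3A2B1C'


Scanning runs left to right:
  i=0: run of 'A' x 15 -> '15A'
  i=15: run of 'F' x 9 -> '9F'
  i=24: run of 'E' x 13 -> '13E'
  i=37: run of 'F' x 2 -> '2F'

RLE = 15A9F13E2F


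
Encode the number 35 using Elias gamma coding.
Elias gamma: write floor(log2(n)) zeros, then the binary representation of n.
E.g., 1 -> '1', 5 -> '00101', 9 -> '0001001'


num_bits = floor(log2(35)) + 1 = 6
leading_zeros = num_bits - 1 = 5
binary(35) = 100011

Elias gamma(35) = '00000' + '100011' = 00000100011 (11 bits)


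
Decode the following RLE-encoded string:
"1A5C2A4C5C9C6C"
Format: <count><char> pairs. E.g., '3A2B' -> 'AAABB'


Expanding each <count><char> pair:
  1A -> 'A'
  5C -> 'CCCCC'
  2A -> 'AA'
  4C -> 'CCCC'
  5C -> 'CCCCC'
  9C -> 'CCCCCCCCC'
  6C -> 'CCCCCC'

Decoded = ACCCCCAACCCCCCCCCCCCCCCCCCCCCCCC


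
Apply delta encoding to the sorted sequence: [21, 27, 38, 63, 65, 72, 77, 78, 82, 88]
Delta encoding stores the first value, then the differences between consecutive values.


First value: 21
Deltas:
  27 - 21 = 6
  38 - 27 = 11
  63 - 38 = 25
  65 - 63 = 2
  72 - 65 = 7
  77 - 72 = 5
  78 - 77 = 1
  82 - 78 = 4
  88 - 82 = 6


Delta encoded: [21, 6, 11, 25, 2, 7, 5, 1, 4, 6]


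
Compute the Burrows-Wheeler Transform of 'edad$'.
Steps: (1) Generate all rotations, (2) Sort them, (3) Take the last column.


Rotations (sorted):
  0: $edad -> last char: d
  1: ad$ed -> last char: d
  2: d$eda -> last char: a
  3: dad$e -> last char: e
  4: edad$ -> last char: $


BWT = ddae$


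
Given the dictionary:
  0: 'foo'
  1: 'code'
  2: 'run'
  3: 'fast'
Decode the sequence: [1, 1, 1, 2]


Look up each index in the dictionary:
  1 -> 'code'
  1 -> 'code'
  1 -> 'code'
  2 -> 'run'

Decoded: "code code code run"


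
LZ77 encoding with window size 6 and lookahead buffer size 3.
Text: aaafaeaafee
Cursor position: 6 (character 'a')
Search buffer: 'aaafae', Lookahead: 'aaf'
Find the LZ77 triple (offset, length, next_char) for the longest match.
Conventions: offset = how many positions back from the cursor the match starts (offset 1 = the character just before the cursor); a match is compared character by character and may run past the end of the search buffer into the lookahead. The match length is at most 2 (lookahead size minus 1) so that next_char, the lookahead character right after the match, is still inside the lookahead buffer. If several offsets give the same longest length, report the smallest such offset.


Try each offset into the search buffer:
  offset=1 (pos 5, char 'e'): match length 0
  offset=2 (pos 4, char 'a'): match length 1
  offset=3 (pos 3, char 'f'): match length 0
  offset=4 (pos 2, char 'a'): match length 1
  offset=5 (pos 1, char 'a'): match length 2
  offset=6 (pos 0, char 'a'): match length 2
Longest match has length 2, found at offsets 5, 6; take the smallest, offset 5.
next_char = character at position 6 + 2 = 8 -> 'f'

Best match: offset=5, length=2 (matching 'aa' starting at position 1)
LZ77 triple: (5, 2, 'f')


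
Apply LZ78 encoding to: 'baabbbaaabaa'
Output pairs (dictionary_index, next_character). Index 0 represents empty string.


LZ78 encoding steps:
Dictionary: {0: ''}
Step 1: w='' (idx 0), next='b' -> output (0, 'b'), add 'b' as idx 1
Step 2: w='' (idx 0), next='a' -> output (0, 'a'), add 'a' as idx 2
Step 3: w='a' (idx 2), next='b' -> output (2, 'b'), add 'ab' as idx 3
Step 4: w='b' (idx 1), next='b' -> output (1, 'b'), add 'bb' as idx 4
Step 5: w='a' (idx 2), next='a' -> output (2, 'a'), add 'aa' as idx 5
Step 6: w='ab' (idx 3), next='a' -> output (3, 'a'), add 'aba' as idx 6
Step 7: w='a' (idx 2), end of input -> output (2, '')


Encoded: [(0, 'b'), (0, 'a'), (2, 'b'), (1, 'b'), (2, 'a'), (3, 'a'), (2, '')]


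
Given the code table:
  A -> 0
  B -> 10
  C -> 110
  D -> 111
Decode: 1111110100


Decoding:
111 -> D
111 -> D
0 -> A
10 -> B
0 -> A


Result: DDABA


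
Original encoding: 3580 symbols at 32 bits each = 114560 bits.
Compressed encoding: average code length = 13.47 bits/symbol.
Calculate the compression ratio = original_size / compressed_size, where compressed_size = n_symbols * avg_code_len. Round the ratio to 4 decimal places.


original_size = n_symbols * orig_bits = 3580 * 32 = 114560 bits
compressed_size = n_symbols * avg_code_len = 3580 * 13.47 = 48222.6 bits
ratio = original_size / compressed_size = 114560 / 48222.6 = 2.3756

Compression ratio = 2.3756


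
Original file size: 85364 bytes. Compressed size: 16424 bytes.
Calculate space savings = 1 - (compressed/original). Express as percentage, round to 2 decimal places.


ratio = compressed/original = 16424/85364 = 0.1924
savings = 1 - ratio = 1 - 0.1924 = 0.8076
as a percentage: 0.8076 * 100 = 80.76%

Space savings = 1 - 16424/85364 = 80.76%


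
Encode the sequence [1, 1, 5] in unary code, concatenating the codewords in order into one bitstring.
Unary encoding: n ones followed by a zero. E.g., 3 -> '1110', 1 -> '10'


Encode each number as n ones followed by a terminating 0:
  1 -> 10 (2 bits)
  1 -> 10 (2 bits)
  5 -> 111110 (6 bits)
Total length = 2 + 2 + 6 = 10 bits.

Unary([1, 1, 5]) = 1010111110 (10 bits)


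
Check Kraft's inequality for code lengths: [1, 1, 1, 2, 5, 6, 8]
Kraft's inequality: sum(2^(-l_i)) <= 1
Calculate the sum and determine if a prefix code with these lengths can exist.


Sum = 2^(-1) + 2^(-1) + 2^(-1) + 2^(-2) + 2^(-5) + 2^(-6) + 2^(-8)
    = 0.5 + 0.5 + 0.5 + 0.25 + 0.03125 + 0.015625 + 0.00390625
    = 461/256 = 1.80078125
Since 1.80078125 > 1, Kraft's inequality is NOT satisfied.
A prefix code with these lengths CANNOT exist.

Kraft sum = 1.80078125. Not satisfied.


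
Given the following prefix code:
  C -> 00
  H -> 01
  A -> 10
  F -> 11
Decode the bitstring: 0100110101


Decoding step by step:
Bits 01 -> H
Bits 00 -> C
Bits 11 -> F
Bits 01 -> H
Bits 01 -> H


Decoded message: HCFHH


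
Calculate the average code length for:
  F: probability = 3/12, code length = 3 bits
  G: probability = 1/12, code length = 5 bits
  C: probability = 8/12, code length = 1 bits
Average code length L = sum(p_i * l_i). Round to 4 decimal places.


Weighted contributions p_i * l_i:
  F: (3/12) * 3 = 9/12
  G: (1/12) * 5 = 5/12
  C: (8/12) * 1 = 8/12
Sum = (9 + 5 + 8)/12 = 22/12

L = 22/12 = 1.8333 bits/symbol


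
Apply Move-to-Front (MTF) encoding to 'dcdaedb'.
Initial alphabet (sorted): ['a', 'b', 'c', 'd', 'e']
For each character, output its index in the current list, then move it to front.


MTF encoding:
'd': index 3 in ['a', 'b', 'c', 'd', 'e'] -> ['d', 'a', 'b', 'c', 'e']
'c': index 3 in ['d', 'a', 'b', 'c', 'e'] -> ['c', 'd', 'a', 'b', 'e']
'd': index 1 in ['c', 'd', 'a', 'b', 'e'] -> ['d', 'c', 'a', 'b', 'e']
'a': index 2 in ['d', 'c', 'a', 'b', 'e'] -> ['a', 'd', 'c', 'b', 'e']
'e': index 4 in ['a', 'd', 'c', 'b', 'e'] -> ['e', 'a', 'd', 'c', 'b']
'd': index 2 in ['e', 'a', 'd', 'c', 'b'] -> ['d', 'e', 'a', 'c', 'b']
'b': index 4 in ['d', 'e', 'a', 'c', 'b'] -> ['b', 'd', 'e', 'a', 'c']


Output: [3, 3, 1, 2, 4, 2, 4]


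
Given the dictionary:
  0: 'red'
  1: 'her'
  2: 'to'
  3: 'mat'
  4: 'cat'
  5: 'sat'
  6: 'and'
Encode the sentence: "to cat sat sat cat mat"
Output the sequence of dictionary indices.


Look up each word in the dictionary:
  'to' -> 2
  'cat' -> 4
  'sat' -> 5
  'sat' -> 5
  'cat' -> 4
  'mat' -> 3

Encoded: [2, 4, 5, 5, 4, 3]


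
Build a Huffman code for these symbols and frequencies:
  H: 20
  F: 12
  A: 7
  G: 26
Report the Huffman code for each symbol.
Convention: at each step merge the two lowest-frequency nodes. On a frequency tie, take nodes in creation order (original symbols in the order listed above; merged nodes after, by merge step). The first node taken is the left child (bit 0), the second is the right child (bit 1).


Huffman tree construction:
Step 1: Merge A(7) + F(12) = 19
Step 2: Merge (A+F)(19) + H(20) = 39
Step 3: Merge G(26) + ((A+F)+H)(39) = 65
Read each symbol's code off the tree from the root (left child = 0, right child = 1).

Codes:
  H: 11 (length 2)
  F: 101 (length 3)
  A: 100 (length 3)
  G: 0 (length 1)
Average code length: 123/65 = 1.8923 bits/symbol


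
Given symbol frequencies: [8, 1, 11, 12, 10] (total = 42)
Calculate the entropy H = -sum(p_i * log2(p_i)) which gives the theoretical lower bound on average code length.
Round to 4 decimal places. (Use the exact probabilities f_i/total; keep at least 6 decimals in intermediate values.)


Per-symbol terms -p_i * log2(p_i) with p_i = f_i/42:
  p = 8/42 = 0.190476: log2(p) = -2.392317, -p*log2(p) = 0.455680
  p = 1/42 = 0.023810: log2(p) = -5.392317, -p*log2(p) = 0.128389
  p = 11/42 = 0.261905: log2(p) = -1.932886, -p*log2(p) = 0.506232
  p = 12/42 = 0.285714: log2(p) = -1.807355, -p*log2(p) = 0.516387
  p = 10/42 = 0.238095: log2(p) = -2.070389, -p*log2(p) = 0.492950
H = 0.455680 + 0.128389 + 0.506232 + 0.516387 + 0.492950 = 2.099638

H = 2.0996 bits/symbol


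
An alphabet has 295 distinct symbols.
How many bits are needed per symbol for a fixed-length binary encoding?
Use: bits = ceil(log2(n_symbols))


log2(295) = 8.2046
Bracket: 2^8 = 256 < 295 <= 2^9 = 512
So ceil(log2(295)) = 9

bits = ceil(log2(295)) = ceil(8.2046) = 9 bits


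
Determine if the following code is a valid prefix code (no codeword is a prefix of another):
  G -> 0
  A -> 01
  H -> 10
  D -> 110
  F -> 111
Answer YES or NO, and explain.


Checking each pair (does one codeword prefix another?):
  G='0' vs A='01': prefix -- VIOLATION

NO -- this is NOT a valid prefix code. G (0) is a prefix of A (01).


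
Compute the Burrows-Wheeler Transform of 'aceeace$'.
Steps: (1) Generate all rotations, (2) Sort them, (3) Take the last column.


Rotations (sorted):
  0: $aceeace -> last char: e
  1: ace$acee -> last char: e
  2: aceeace$ -> last char: $
  3: ce$aceea -> last char: a
  4: ceeace$a -> last char: a
  5: e$aceeac -> last char: c
  6: eace$ace -> last char: e
  7: eeace$ac -> last char: c


BWT = ee$aacec


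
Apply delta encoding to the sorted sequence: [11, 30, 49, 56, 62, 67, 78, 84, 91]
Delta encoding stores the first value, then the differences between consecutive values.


First value: 11
Deltas:
  30 - 11 = 19
  49 - 30 = 19
  56 - 49 = 7
  62 - 56 = 6
  67 - 62 = 5
  78 - 67 = 11
  84 - 78 = 6
  91 - 84 = 7


Delta encoded: [11, 19, 19, 7, 6, 5, 11, 6, 7]


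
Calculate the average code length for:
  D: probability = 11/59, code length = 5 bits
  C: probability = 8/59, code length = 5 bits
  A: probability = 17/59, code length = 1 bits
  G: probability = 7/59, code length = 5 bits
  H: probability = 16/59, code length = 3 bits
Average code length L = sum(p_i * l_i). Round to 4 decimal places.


Weighted contributions p_i * l_i:
  D: (11/59) * 5 = 55/59
  C: (8/59) * 5 = 40/59
  A: (17/59) * 1 = 17/59
  G: (7/59) * 5 = 35/59
  H: (16/59) * 3 = 48/59
Sum = (55 + 40 + 17 + 35 + 48)/59 = 195/59

L = 195/59 = 3.3051 bits/symbol


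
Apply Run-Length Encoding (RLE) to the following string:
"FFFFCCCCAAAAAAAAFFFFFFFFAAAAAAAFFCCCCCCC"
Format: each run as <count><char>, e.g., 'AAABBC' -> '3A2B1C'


Scanning runs left to right:
  i=0: run of 'F' x 4 -> '4F'
  i=4: run of 'C' x 4 -> '4C'
  i=8: run of 'A' x 8 -> '8A'
  i=16: run of 'F' x 8 -> '8F'
  i=24: run of 'A' x 7 -> '7A'
  i=31: run of 'F' x 2 -> '2F'
  i=33: run of 'C' x 7 -> '7C'

RLE = 4F4C8A8F7A2F7C


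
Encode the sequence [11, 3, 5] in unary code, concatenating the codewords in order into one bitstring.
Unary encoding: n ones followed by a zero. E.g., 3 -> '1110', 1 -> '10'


Encode each number as n ones followed by a terminating 0:
  11 -> 111111111110 (12 bits)
  3 -> 1110 (4 bits)
  5 -> 111110 (6 bits)
Total length = 12 + 4 + 6 = 22 bits.

Unary([11, 3, 5]) = 1111111111101110111110 (22 bits)


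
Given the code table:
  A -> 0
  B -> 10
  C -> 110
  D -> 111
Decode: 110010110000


Decoding:
110 -> C
0 -> A
10 -> B
110 -> C
0 -> A
0 -> A
0 -> A


Result: CABCAAA


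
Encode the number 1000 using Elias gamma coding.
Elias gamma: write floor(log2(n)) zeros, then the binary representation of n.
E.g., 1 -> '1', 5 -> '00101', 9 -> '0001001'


num_bits = floor(log2(1000)) + 1 = 10
leading_zeros = num_bits - 1 = 9
binary(1000) = 1111101000

Elias gamma(1000) = '000000000' + '1111101000' = 0000000001111101000 (19 bits)


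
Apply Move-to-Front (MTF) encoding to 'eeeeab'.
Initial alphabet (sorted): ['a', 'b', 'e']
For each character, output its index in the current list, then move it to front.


MTF encoding:
'e': index 2 in ['a', 'b', 'e'] -> ['e', 'a', 'b']
'e': index 0 in ['e', 'a', 'b'] -> ['e', 'a', 'b']
'e': index 0 in ['e', 'a', 'b'] -> ['e', 'a', 'b']
'e': index 0 in ['e', 'a', 'b'] -> ['e', 'a', 'b']
'a': index 1 in ['e', 'a', 'b'] -> ['a', 'e', 'b']
'b': index 2 in ['a', 'e', 'b'] -> ['b', 'a', 'e']


Output: [2, 0, 0, 0, 1, 2]


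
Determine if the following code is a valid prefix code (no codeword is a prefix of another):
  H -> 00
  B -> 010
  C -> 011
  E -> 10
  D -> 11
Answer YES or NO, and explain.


Checking each pair (does one codeword prefix another?):
  H='00' vs B='010': no prefix
  H='00' vs C='011': no prefix
  H='00' vs E='10': no prefix
  H='00' vs D='11': no prefix
  B='010' vs H='00': no prefix
  B='010' vs C='011': no prefix
  B='010' vs E='10': no prefix
  B='010' vs D='11': no prefix
  C='011' vs H='00': no prefix
  C='011' vs B='010': no prefix
  C='011' vs E='10': no prefix
  C='011' vs D='11': no prefix
  E='10' vs H='00': no prefix
  E='10' vs B='010': no prefix
  E='10' vs C='011': no prefix
  E='10' vs D='11': no prefix
  D='11' vs H='00': no prefix
  D='11' vs B='010': no prefix
  D='11' vs C='011': no prefix
  D='11' vs E='10': no prefix
No violation found over all pairs.

YES -- this is a valid prefix code. No codeword is a prefix of any other codeword.


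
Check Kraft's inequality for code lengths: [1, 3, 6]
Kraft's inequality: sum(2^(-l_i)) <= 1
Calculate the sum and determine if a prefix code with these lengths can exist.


Sum = 2^(-1) + 2^(-3) + 2^(-6)
    = 0.5 + 0.125 + 0.015625
    = 41/64 = 0.640625
Since 0.640625 <= 1, Kraft's inequality IS satisfied.
A prefix code with these lengths CAN exist.

Kraft sum = 0.640625. Satisfied.


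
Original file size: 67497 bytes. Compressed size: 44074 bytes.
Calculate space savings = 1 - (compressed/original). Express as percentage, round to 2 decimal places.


ratio = compressed/original = 44074/67497 = 0.652977
savings = 1 - ratio = 1 - 0.652977 = 0.347023
as a percentage: 0.347023 * 100 = 34.7%

Space savings = 1 - 44074/67497 = 34.7%


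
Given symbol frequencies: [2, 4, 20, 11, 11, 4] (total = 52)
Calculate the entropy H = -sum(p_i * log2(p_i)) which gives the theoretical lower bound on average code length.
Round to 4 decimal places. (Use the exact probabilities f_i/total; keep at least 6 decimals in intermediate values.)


Per-symbol terms -p_i * log2(p_i) with p_i = f_i/52:
  p = 2/52 = 0.038462: log2(p) = -4.700440, -p*log2(p) = 0.180786
  p = 4/52 = 0.076923: log2(p) = -3.700440, -p*log2(p) = 0.284649
  p = 20/52 = 0.384615: log2(p) = -1.378512, -p*log2(p) = 0.530197
  p = 11/52 = 0.211538: log2(p) = -2.241008, -p*log2(p) = 0.474059
  p = 11/52 = 0.211538: log2(p) = -2.241008, -p*log2(p) = 0.474059
  p = 4/52 = 0.076923: log2(p) = -3.700440, -p*log2(p) = 0.284649
H = 0.180786 + 0.284649 + 0.530197 + 0.474059 + 0.474059 + 0.284649 = 2.228399

H = 2.2284 bits/symbol


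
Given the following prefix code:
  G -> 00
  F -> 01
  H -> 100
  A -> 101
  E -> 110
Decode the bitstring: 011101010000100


Decoding step by step:
Bits 01 -> F
Bits 110 -> E
Bits 101 -> A
Bits 00 -> G
Bits 00 -> G
Bits 100 -> H


Decoded message: FEAGGH


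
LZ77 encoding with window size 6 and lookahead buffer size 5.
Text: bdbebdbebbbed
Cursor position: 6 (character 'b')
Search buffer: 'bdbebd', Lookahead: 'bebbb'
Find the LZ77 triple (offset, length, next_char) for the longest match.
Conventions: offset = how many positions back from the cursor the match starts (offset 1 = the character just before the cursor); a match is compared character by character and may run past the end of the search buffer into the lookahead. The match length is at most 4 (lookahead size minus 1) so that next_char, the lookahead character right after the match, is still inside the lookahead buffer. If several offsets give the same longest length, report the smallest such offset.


Try each offset into the search buffer:
  offset=1 (pos 5, char 'd'): match length 0
  offset=2 (pos 4, char 'b'): match length 1
  offset=3 (pos 3, char 'e'): match length 0
  offset=4 (pos 2, char 'b'): match length 3
  offset=5 (pos 1, char 'd'): match length 0
  offset=6 (pos 0, char 'b'): match length 1
Longest match has length 3 at offset 4.
next_char = character at position 6 + 3 = 9 -> 'b'

Best match: offset=4, length=3 (matching 'beb' starting at position 2)
LZ77 triple: (4, 3, 'b')


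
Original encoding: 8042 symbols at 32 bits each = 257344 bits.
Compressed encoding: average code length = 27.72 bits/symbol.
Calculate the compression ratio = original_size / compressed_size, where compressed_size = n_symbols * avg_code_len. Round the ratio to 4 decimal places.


original_size = n_symbols * orig_bits = 8042 * 32 = 257344 bits
compressed_size = n_symbols * avg_code_len = 8042 * 27.72 = 222924.24 bits
ratio = original_size / compressed_size = 257344 / 222924.24 = 1.1544

Compression ratio = 1.1544


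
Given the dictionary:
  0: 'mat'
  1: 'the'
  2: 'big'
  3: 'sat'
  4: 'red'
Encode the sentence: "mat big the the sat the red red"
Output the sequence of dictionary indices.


Look up each word in the dictionary:
  'mat' -> 0
  'big' -> 2
  'the' -> 1
  'the' -> 1
  'sat' -> 3
  'the' -> 1
  'red' -> 4
  'red' -> 4

Encoded: [0, 2, 1, 1, 3, 1, 4, 4]


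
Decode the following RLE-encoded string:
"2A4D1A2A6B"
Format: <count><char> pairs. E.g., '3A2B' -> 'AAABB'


Expanding each <count><char> pair:
  2A -> 'AA'
  4D -> 'DDDD'
  1A -> 'A'
  2A -> 'AA'
  6B -> 'BBBBBB'

Decoded = AADDDDAAABBBBBB


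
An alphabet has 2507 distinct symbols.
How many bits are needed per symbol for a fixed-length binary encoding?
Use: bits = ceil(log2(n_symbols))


log2(2507) = 11.2917
Bracket: 2^11 = 2048 < 2507 <= 2^12 = 4096
So ceil(log2(2507)) = 12

bits = ceil(log2(2507)) = ceil(11.2917) = 12 bits


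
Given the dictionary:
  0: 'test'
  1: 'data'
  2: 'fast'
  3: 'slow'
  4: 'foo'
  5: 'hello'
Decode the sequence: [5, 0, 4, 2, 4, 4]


Look up each index in the dictionary:
  5 -> 'hello'
  0 -> 'test'
  4 -> 'foo'
  2 -> 'fast'
  4 -> 'foo'
  4 -> 'foo'

Decoded: "hello test foo fast foo foo"


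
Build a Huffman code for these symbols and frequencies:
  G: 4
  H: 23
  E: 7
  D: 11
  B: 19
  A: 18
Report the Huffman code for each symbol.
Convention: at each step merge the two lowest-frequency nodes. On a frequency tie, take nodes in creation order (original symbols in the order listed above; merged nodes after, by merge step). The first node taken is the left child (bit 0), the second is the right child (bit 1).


Huffman tree construction:
Step 1: Merge G(4) + E(7) = 11
Step 2: Merge D(11) + (G+E)(11) = 22
Step 3: Merge A(18) + B(19) = 37
Step 4: Merge (D+(G+E))(22) + H(23) = 45
Step 5: Merge (A+B)(37) + ((D+(G+E))+H)(45) = 82
Read each symbol's code off the tree from the root (left child = 0, right child = 1).

Codes:
  G: 1010 (length 4)
  H: 11 (length 2)
  E: 1011 (length 4)
  D: 100 (length 3)
  B: 01 (length 2)
  A: 00 (length 2)
Average code length: 197/82 = 2.4024 bits/symbol


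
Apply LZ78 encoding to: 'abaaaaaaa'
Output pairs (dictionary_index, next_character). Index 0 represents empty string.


LZ78 encoding steps:
Dictionary: {0: ''}
Step 1: w='' (idx 0), next='a' -> output (0, 'a'), add 'a' as idx 1
Step 2: w='' (idx 0), next='b' -> output (0, 'b'), add 'b' as idx 2
Step 3: w='a' (idx 1), next='a' -> output (1, 'a'), add 'aa' as idx 3
Step 4: w='aa' (idx 3), next='a' -> output (3, 'a'), add 'aaa' as idx 4
Step 5: w='aa' (idx 3), end of input -> output (3, '')


Encoded: [(0, 'a'), (0, 'b'), (1, 'a'), (3, 'a'), (3, '')]


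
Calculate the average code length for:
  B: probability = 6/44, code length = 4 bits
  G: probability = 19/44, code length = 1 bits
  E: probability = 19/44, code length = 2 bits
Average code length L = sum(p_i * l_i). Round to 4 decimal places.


Weighted contributions p_i * l_i:
  B: (6/44) * 4 = 24/44
  G: (19/44) * 1 = 19/44
  E: (19/44) * 2 = 38/44
Sum = (24 + 19 + 38)/44 = 81/44

L = 81/44 = 1.8409 bits/symbol
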